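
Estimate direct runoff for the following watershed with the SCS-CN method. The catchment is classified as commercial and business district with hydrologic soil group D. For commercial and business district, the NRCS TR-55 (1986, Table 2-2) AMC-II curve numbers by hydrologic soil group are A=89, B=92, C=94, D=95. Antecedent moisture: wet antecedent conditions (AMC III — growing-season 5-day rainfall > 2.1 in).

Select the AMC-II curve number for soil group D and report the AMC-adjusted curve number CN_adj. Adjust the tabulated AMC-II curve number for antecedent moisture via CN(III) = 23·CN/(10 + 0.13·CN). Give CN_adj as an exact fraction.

NRCS table: commercial and business district, soil group D → CN(II) = 95
CN(III) from CN(II)=95: (23·95)/(10 + 0.13·95) = 43700/447 ≈ 97.763

CN_adj = 43700/447 ≈ 97.763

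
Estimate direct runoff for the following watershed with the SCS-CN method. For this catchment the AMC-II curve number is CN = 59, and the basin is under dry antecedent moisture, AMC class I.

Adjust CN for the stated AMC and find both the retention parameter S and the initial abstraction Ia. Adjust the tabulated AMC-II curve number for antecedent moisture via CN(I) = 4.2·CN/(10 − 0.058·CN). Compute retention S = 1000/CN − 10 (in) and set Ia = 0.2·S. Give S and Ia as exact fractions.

S = 20500/1239 in ≈ 16.546 in; Ia = 4100/1239 in ≈ 3.309 in

CN(I) from CN(II)=59: (4.2·59)/(10 − 0.058·59) = 123900/3289 ≈ 37.671
S = 1000/(123900/3289) − 10 = 20500/1239 in ≈ 16.546 in
Ia = 0.2·(20500/1239) = 4100/1239 in ≈ 3.309 in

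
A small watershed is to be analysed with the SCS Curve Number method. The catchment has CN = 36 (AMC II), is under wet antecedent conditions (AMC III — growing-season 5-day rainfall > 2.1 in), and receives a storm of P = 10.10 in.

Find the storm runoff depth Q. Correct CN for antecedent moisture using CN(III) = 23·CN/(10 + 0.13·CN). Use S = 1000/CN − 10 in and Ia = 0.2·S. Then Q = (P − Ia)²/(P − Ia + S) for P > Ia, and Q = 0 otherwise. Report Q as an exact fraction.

Q = 313537849/69773490 in ≈ 4.494 in

CN(III) from CN(II)=36: (23·36)/(10 + 0.13·36) = 20700/367 ≈ 56.403
S = 1000/(20700/367) − 10 = 1600/207 in ≈ 7.729 in
Ia = 0.2·(1600/207) = 320/207 in ≈ 1.546 in
Excess rainfall: 10.100 − 1.546 = 8.554 in; P > Ia so Q > 0
Runoff Q = (P−Ia)²/(P−Ia+S) = (8.554)²/(8.554+7.729) = 313537849/69773490 ≈ 4.494 in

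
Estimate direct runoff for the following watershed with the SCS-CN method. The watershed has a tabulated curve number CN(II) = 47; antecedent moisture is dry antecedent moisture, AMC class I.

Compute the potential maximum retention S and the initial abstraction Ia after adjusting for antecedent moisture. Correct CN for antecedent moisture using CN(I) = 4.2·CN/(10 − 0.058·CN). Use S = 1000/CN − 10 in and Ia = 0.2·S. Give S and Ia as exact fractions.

Dry (AMC I): CN(I) = 4.2·47/(10 − 0.058·47) = (987/5)/(3637/500) = 98700/3637 ≈ 27.138
Max retention: S = 1000/(98700/3637) − 10 = 26500/987 in (≈ 26.849 in)
Initial abstraction Ia = S/5 = (26500/987)/5 = 5300/987 ≈ 5.370 in

S = 26500/987 in ≈ 26.849 in; Ia = 5300/987 in ≈ 5.370 in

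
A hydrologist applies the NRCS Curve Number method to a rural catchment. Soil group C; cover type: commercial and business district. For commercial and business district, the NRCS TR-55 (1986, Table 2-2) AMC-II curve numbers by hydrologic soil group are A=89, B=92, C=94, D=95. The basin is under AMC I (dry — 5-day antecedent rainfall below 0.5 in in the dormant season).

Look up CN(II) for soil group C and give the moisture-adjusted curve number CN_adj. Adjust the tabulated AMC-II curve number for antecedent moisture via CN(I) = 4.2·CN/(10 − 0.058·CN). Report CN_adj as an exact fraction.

NRCS table: commercial and business district, soil group C → CN(II) = 94
CN(I) from CN(II)=94: (4.2·94)/(10 − 0.058·94) = 32900/379 ≈ 86.807

CN_adj = 32900/379 ≈ 86.807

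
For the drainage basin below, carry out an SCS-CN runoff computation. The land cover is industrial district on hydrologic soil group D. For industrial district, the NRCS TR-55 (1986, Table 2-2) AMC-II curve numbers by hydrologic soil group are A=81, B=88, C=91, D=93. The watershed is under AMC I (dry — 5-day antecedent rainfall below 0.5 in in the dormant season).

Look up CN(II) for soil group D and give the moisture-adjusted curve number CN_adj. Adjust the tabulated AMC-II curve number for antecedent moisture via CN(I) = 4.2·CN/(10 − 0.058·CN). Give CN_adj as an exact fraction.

NRCS table: industrial district, soil group D → CN(II) = 93
CN(I) from CN(II)=93: (4.2·93)/(10 − 0.058·93) = 27900/329 ≈ 84.802

CN_adj = 27900/329 ≈ 84.802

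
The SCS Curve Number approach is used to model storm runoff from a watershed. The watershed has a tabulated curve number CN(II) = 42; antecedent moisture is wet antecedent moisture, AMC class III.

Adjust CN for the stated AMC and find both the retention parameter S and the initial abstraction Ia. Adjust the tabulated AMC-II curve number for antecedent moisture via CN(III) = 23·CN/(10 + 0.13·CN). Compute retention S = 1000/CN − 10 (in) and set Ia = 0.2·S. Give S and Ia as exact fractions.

CN(III) from CN(II)=42: (23·42)/(10 + 0.13·42) = 48300/773 ≈ 62.484
Max retention: S = 1000/(48300/773) − 10 = 2900/483 in (≈ 6.004 in)
Initial abstraction Ia = S/5 = (2900/483)/5 = 580/483 ≈ 1.201 in

S = 2900/483 in ≈ 6.004 in; Ia = 580/483 in ≈ 1.201 in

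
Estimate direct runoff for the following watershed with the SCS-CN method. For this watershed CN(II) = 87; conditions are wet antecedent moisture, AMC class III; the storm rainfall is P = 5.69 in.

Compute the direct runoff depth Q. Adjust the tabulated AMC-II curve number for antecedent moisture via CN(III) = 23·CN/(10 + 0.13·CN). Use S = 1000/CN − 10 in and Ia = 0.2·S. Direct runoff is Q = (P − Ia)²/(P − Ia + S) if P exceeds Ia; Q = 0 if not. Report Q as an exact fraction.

Q = 1237809779761/248638056900 in ≈ 4.978 in

Wet (AMC III): CN(III) = 23·87/(10 + 0.13·87) = 2001/(2131/100) = 200100/2131 ≈ 93.900
S = 1000/(200100/2131) − 10 = 1300/2001 in ≈ 0.650 in
Ia = 0.2S: 0.2·0.650 = 0.130 in (exactly 260/2001)
Since P=5.690 > Ia=0.130: effective rainfall P−Ia = 1112569/200100 in
Runoff Q = (P−Ia)²/(P−Ia+S) = (5.560)²/(5.560+0.650) = 1237809779761/248638056900 ≈ 4.978 in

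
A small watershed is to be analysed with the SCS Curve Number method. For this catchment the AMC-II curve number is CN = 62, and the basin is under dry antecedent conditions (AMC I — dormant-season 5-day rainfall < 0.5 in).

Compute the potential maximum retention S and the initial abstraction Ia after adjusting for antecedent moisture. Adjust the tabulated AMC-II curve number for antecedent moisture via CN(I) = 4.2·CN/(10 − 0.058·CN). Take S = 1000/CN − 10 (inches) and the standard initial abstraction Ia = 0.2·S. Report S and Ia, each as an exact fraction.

Dry (AMC I): CN(I) = 4.2·62/(10 − 0.058·62) = (1302/5)/(1601/250) = 65100/1601 ≈ 40.662
S = 1000/(65100/1601) − 10 = 9500/651 in ≈ 14.593 in
Ia = 0.2·(9500/651) = 1900/651 in ≈ 2.919 in

S = 9500/651 in ≈ 14.593 in; Ia = 1900/651 in ≈ 2.919 in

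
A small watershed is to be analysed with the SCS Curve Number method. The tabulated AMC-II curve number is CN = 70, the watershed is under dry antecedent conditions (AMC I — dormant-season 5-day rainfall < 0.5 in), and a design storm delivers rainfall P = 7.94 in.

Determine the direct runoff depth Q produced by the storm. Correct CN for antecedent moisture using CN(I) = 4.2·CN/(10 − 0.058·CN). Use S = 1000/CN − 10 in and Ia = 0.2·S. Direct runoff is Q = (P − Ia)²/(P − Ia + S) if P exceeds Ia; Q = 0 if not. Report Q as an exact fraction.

Dry (AMC I): CN(I) = 4.2·70/(10 − 0.058·70) = 294/(297/50) = 4900/99 ≈ 49.495
Retention S: 1000/CN − 10 with CN=49.495 → S = 500/49 ≈ 10.204 in
Ia = 0.2S: 0.2·10.204 = 2.041 in (exactly 100/49)
Since P=7.940 > Ia=2.041: effective rainfall P−Ia = 14453/2450 in
Runoff Q = (P−Ia)²/(P−Ia+S) = (5.899)²/(5.899+10.204) = 208889209/96659850 ≈ 2.161 in

Q = 208889209/96659850 in ≈ 2.161 in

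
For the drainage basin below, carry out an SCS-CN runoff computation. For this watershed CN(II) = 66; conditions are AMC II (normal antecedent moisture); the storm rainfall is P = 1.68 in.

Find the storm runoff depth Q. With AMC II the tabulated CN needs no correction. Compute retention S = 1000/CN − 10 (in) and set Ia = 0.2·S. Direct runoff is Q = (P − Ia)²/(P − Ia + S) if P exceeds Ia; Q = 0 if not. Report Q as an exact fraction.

CN(II) = 66; AMC II needs no correction.
Max retention: S = 1000/66 − 10 = 170/33 in (≈ 5.152 in)
Ia = 0.2S: 0.2·5.152 = 1.030 in (exactly 34/33)
P − Ia = 1.680 − 1.030 = 536/825 ≈ 0.650 in (> 0, runoff occurs)
Runoff Q = (P−Ia)²/(P−Ia+S) = (0.650)²/(0.650+5.152) = 143648/1974225 ≈ 0.073 in

Q = 143648/1974225 in ≈ 0.073 in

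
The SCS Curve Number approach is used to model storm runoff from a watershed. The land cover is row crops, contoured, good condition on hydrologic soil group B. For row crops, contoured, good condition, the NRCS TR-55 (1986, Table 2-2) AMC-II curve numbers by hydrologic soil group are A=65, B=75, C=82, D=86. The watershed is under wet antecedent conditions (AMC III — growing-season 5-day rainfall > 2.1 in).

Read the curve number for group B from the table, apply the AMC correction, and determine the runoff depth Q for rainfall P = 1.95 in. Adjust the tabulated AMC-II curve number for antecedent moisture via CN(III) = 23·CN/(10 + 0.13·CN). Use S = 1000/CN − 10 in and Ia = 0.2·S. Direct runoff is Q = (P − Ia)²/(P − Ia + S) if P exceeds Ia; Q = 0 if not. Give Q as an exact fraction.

Q = 5248681/5921580 in ≈ 0.886 in

NRCS table: row crops, contoured, good condition, soil group B → CN(II) = 75
Adjust CN=75 to AMC III: 23·75/(10 + 0.13·75) → 1725 ÷ (79/4) = 6900/79 ≈ 87.342
Max retention: S = 1000/(6900/79) − 10 = 100/69 in (≈ 1.449 in)
Ia = 0.2S: 0.2·1.449 = 0.290 in (exactly 20/69)
P − Ia = 1.950 − 0.290 = 2291/1380 ≈ 1.660 in (> 0, runoff occurs)
Q = (2291/1380)²/((2291/1380) + 100/69) = (5248681/1904400)/(4291/1380) = 5248681/5921580 in ≈ 0.886 in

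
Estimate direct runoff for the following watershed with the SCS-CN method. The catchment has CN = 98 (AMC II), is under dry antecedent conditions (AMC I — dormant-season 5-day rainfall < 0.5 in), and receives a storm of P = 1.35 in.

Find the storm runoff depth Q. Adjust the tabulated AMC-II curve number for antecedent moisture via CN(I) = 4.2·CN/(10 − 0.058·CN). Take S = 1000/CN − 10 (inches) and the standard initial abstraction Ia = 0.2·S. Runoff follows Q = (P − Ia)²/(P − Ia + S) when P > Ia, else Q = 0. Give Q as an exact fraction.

Q = 664763089/736414140 in ≈ 0.903 in

Adjust CN=98 to AMC I: 4.2·98/(10 − 0.058·98) → (2058/5) ÷ (1079/250) = 102900/1079 ≈ 95.366
Max retention: S = 1000/(102900/1079) − 10 = 500/1029 in (≈ 0.486 in)
Initial abstraction Ia = S/5 = (500/1029)/5 = 100/1029 ≈ 0.097 in
Excess rainfall: 1.350 − 0.097 = 1.253 in; P > Ia so Q > 0
Q: (25783/20580)² ÷ (35783/20580) = 664763089/736414140 in (≈ 0.903 in)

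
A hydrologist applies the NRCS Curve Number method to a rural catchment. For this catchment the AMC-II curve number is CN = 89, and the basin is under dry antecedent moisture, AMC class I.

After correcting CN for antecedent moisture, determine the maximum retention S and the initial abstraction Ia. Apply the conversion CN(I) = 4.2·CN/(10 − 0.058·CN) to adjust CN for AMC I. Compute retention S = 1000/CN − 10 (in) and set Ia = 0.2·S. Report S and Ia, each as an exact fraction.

S = 5500/1869 in ≈ 2.943 in; Ia = 1100/1869 in ≈ 0.589 in

Adjust CN=89 to AMC I: 4.2·89/(10 − 0.058·89) → (1869/5) ÷ (2419/500) = 186900/2419 ≈ 77.263
Max retention: S = 1000/(186900/2419) − 10 = 5500/1869 in (≈ 2.943 in)
Ia = 0.2·(5500/1869) = 1100/1869 in ≈ 0.589 in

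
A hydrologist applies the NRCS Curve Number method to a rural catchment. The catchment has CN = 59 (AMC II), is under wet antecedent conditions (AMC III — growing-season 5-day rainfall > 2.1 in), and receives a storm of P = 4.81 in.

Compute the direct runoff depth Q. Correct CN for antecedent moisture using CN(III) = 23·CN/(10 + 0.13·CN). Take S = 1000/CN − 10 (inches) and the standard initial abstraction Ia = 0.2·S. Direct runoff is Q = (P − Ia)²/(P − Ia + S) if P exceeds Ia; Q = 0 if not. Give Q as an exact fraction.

Q = 325717894089/133083296900 in ≈ 2.447 in

CN(III) from CN(II)=59: (23·59)/(10 + 0.13·59) = 135700/1767 ≈ 76.797
S = 1000/(135700/1767) − 10 = 4100/1357 in ≈ 3.021 in
Initial abstraction Ia = S/5 = (4100/1357)/5 = 820/1357 ≈ 0.604 in
P − Ia = 4.810 − 0.604 = 570717/135700 ≈ 4.206 in (> 0, runoff occurs)
Q = (570717/135700)²/((570717/135700) + 4100/1357) = (325717894089/18414490000)/(980717/135700) = 325717894089/133083296900 in ≈ 2.447 in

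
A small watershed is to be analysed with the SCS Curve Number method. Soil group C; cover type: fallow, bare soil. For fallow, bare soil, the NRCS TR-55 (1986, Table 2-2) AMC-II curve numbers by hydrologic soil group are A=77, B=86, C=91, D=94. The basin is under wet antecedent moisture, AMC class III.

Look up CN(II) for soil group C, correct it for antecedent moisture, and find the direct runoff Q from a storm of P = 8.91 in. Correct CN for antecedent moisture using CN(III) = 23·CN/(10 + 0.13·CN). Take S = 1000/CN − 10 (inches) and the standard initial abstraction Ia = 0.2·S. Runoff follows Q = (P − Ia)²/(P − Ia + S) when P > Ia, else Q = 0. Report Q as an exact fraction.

Q = 378989215641/45042825100 in ≈ 8.414 in

NRCS table: fallow, bare soil, soil group C → CN(II) = 91
Wet (AMC III): CN(III) = 23·91/(10 + 0.13·91) = 2093/(2183/100) = 209300/2183 ≈ 95.877
Retention S: 1000/CN − 10 with CN=95.877 → S = 900/2093 ≈ 0.430 in
Initial abstraction Ia = S/5 = (900/2093)/5 = 180/2093 ≈ 0.086 in
Since P=8.910 > Ia=0.086: effective rainfall P−Ia = 1846863/209300 in
Q: (1846863/209300)² ÷ (1936863/209300) = 378989215641/45042825100 in (≈ 8.414 in)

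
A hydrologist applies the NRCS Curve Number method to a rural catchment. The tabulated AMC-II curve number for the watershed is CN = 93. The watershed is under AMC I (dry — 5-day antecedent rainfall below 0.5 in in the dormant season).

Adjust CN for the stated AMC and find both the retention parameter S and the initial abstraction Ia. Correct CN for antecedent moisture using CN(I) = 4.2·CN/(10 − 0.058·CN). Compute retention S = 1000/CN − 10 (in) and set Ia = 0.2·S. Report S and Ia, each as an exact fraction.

Dry (AMC I): CN(I) = 4.2·93/(10 − 0.058·93) = (1953/5)/(2303/500) = 27900/329 ≈ 84.802
Retention S: 1000/CN − 10 with CN=84.802 → S = 500/279 ≈ 1.792 in
Ia = 0.2S: 0.2·1.792 = 0.358 in (exactly 100/279)

S = 500/279 in ≈ 1.792 in; Ia = 100/279 in ≈ 0.358 in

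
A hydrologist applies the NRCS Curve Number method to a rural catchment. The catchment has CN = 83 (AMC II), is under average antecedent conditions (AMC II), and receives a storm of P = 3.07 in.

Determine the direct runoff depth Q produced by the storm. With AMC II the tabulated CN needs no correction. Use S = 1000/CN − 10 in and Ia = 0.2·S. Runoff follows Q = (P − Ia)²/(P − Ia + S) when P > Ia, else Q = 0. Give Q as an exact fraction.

Q = 487570561/324372300 in ≈ 1.503 in

AMC II — tabulated CN = 83 applies directly.
S = 1000/83 − 10 = 170/83 in ≈ 2.048 in
Ia = 0.2·(170/83) = 34/83 in ≈ 0.410 in
Since P=3.070 > Ia=0.410: effective rainfall P−Ia = 22081/8300 in
Runoff Q = (P−Ia)²/(P−Ia+S) = (2.660)²/(2.660+2.048) = 487570561/324372300 ≈ 1.503 in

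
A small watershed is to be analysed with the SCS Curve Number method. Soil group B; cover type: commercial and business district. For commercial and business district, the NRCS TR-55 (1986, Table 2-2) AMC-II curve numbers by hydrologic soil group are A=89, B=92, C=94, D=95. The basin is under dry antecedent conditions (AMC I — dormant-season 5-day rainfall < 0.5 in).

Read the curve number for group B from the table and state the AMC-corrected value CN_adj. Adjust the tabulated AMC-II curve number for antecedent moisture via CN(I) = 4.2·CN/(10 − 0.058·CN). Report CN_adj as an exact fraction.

NRCS table: commercial and business district, soil group B → CN(II) = 92
Adjust CN=92 to AMC I: 4.2·92/(10 − 0.058·92) → (1932/5) ÷ (583/125) = 48300/583 ≈ 82.847

CN_adj = 48300/583 ≈ 82.847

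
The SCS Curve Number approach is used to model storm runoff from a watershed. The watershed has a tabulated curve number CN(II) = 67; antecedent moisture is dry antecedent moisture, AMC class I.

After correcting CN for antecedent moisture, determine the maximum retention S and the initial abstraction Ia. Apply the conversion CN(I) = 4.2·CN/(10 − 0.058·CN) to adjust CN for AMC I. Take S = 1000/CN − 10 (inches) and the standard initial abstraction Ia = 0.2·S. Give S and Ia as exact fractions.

S = 5500/469 in ≈ 11.727 in; Ia = 1100/469 in ≈ 2.345 in

Adjust CN=67 to AMC I: 4.2·67/(10 − 0.058·67) → (1407/5) ÷ (3057/500) = 46900/1019 ≈ 46.026
Max retention: S = 1000/(46900/1019) − 10 = 5500/469 in (≈ 11.727 in)
Ia = 0.2·(5500/469) = 1100/469 in ≈ 2.345 in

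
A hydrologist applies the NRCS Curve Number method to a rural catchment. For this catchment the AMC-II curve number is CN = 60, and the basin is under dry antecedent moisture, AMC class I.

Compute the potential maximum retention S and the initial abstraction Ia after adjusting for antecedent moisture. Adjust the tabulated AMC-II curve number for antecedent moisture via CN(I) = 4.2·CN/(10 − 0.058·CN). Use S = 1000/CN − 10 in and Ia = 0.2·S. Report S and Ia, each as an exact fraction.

CN(I) from CN(II)=60: (4.2·60)/(10 − 0.058·60) = 6300/163 ≈ 38.650
Retention S: 1000/CN − 10 with CN=38.650 → S = 1000/63 ≈ 15.873 in
Initial abstraction Ia = S/5 = (1000/63)/5 = 200/63 ≈ 3.175 in

S = 1000/63 in ≈ 15.873 in; Ia = 200/63 in ≈ 3.175 in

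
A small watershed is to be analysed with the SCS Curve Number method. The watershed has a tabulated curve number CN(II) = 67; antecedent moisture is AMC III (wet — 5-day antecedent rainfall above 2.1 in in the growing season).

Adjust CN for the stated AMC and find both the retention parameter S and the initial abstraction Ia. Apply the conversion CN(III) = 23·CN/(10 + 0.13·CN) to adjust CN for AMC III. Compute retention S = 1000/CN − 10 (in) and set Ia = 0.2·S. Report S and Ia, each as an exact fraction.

Wet (AMC III): CN(III) = 23·67/(10 + 0.13·67) = 1541/(1871/100) = 154100/1871 ≈ 82.362
S = 1000/(154100/1871) − 10 = 3300/1541 in ≈ 2.141 in
Initial abstraction Ia = S/5 = (3300/1541)/5 = 660/1541 ≈ 0.428 in

S = 3300/1541 in ≈ 2.141 in; Ia = 660/1541 in ≈ 0.428 in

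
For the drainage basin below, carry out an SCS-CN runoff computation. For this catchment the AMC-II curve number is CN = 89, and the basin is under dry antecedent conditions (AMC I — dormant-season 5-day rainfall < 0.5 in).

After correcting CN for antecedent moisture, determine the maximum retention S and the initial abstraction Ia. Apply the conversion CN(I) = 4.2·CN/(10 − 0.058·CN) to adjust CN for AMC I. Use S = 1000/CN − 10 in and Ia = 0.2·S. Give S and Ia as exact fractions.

S = 5500/1869 in ≈ 2.943 in; Ia = 1100/1869 in ≈ 0.589 in

Adjust CN=89 to AMC I: 4.2·89/(10 − 0.058·89) → (1869/5) ÷ (2419/500) = 186900/2419 ≈ 77.263
S = 1000/(186900/2419) − 10 = 5500/1869 in ≈ 2.943 in
Initial abstraction Ia = S/5 = (5500/1869)/5 = 1100/1869 ≈ 0.589 in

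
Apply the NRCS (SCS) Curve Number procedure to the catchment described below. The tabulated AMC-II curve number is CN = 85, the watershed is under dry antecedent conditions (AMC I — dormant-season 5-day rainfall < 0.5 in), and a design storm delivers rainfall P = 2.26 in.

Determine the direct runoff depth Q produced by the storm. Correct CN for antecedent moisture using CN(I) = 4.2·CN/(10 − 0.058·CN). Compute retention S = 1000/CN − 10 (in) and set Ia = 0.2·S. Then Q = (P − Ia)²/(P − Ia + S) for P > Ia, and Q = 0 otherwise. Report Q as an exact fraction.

Q = 71351809/199009650 in ≈ 0.359 in

Dry (AMC I): CN(I) = 4.2·85/(10 − 0.058·85) = 357/(507/100) = 11900/169 ≈ 70.414
Retention S: 1000/CN − 10 with CN=70.414 → S = 500/119 ≈ 4.202 in
Initial abstraction Ia = S/5 = (500/119)/5 = 100/119 ≈ 0.840 in
P − Ia = 2.260 − 0.840 = 8447/5950 ≈ 1.420 in (> 0, runoff occurs)
Q: (8447/5950)² ÷ (33447/5950) = 71351809/199009650 in (≈ 0.359 in)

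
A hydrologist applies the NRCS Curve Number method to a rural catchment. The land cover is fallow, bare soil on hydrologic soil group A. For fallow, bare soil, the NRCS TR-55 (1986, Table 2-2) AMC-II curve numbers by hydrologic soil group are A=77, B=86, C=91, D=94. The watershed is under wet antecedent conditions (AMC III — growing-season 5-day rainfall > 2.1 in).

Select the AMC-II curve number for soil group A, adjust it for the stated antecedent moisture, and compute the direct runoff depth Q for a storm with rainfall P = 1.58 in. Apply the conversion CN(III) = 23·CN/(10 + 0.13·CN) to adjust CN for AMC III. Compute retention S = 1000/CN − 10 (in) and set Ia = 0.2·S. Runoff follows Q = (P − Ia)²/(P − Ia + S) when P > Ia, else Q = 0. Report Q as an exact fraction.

Q = 25836889/38819550 in ≈ 0.666 in

NRCS table: fallow, bare soil, soil group A → CN(II) = 77
Adjust CN=77 to AMC III: 23·77/(10 + 0.13·77) → 1771 ÷ (2001/100) = 7700/87 ≈ 88.506
Retention S: 1000/CN − 10 with CN=88.506 → S = 100/77 ≈ 1.299 in
Initial abstraction Ia = S/5 = (100/77)/5 = 20/77 ≈ 0.260 in
Since P=1.580 > Ia=0.260: effective rainfall P−Ia = 5083/3850 in
Q: (5083/3850)² ÷ (10083/3850) = 25836889/38819550 in (≈ 0.666 in)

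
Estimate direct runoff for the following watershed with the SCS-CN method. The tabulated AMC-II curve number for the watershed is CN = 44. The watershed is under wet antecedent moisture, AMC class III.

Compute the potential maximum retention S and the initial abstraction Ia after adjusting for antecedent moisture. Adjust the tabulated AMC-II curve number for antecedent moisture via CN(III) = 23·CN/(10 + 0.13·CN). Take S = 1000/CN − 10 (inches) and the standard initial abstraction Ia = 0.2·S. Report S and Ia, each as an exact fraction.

Wet (AMC III): CN(III) = 23·44/(10 + 0.13·44) = 1012/(393/25) = 25300/393 ≈ 64.377
Max retention: S = 1000/(25300/393) − 10 = 1400/253 in (≈ 5.534 in)
Ia = 0.2·(1400/253) = 280/253 in ≈ 1.107 in

S = 1400/253 in ≈ 5.534 in; Ia = 280/253 in ≈ 1.107 in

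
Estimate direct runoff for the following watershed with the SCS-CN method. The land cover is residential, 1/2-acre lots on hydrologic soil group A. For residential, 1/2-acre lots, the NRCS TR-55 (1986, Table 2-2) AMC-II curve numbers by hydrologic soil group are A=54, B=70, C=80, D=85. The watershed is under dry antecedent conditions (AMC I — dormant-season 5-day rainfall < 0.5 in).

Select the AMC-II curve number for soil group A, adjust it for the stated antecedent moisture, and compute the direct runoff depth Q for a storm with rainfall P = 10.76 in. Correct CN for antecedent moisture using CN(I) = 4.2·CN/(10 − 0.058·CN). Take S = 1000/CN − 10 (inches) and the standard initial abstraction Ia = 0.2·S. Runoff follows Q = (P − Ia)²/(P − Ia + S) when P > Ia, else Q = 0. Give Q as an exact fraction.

NRCS table: residential, 1/2-acre lots, soil group A → CN(II) = 54
Dry (AMC I): CN(I) = 4.2·54/(10 − 0.058·54) = (1134/5)/(1717/250) = 56700/1717 ≈ 33.023
S = 1000/(56700/1717) − 10 = 11500/567 in ≈ 20.282 in
Initial abstraction Ia = S/5 = (11500/567)/5 = 2300/567 ≈ 4.056 in
Since P=10.760 > Ia=4.056: effective rainfall P−Ia = 95023/14175 in
Q = (95023/14175)²/((95023/14175) + 11500/567) = (9029370529/200930625)/(382523/14175) = 9029370529/5422263525 in ≈ 1.665 in

Q = 9029370529/5422263525 in ≈ 1.665 in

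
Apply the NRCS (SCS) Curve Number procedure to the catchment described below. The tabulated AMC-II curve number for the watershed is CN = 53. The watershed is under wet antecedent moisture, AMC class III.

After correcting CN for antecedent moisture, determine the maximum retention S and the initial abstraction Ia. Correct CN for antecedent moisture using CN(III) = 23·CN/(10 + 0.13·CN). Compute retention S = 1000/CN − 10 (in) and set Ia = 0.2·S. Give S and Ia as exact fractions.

CN(III) from CN(II)=53: (23·53)/(10 + 0.13·53) = 121900/1689 ≈ 72.173
S = 1000/(121900/1689) − 10 = 4700/1219 in ≈ 3.856 in
Initial abstraction Ia = S/5 = (4700/1219)/5 = 940/1219 ≈ 0.771 in

S = 4700/1219 in ≈ 3.856 in; Ia = 940/1219 in ≈ 0.771 in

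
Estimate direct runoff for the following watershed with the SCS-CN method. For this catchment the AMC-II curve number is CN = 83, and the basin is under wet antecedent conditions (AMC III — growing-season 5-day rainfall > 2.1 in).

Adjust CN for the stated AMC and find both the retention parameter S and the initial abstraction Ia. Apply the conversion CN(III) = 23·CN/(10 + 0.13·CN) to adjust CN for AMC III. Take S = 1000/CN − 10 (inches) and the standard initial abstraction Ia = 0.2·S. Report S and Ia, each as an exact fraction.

S = 1700/1909 in ≈ 0.891 in; Ia = 340/1909 in ≈ 0.178 in

CN(III) from CN(II)=83: (23·83)/(10 + 0.13·83) = 190900/2079 ≈ 91.823
Max retention: S = 1000/(190900/2079) − 10 = 1700/1909 in (≈ 0.891 in)
Ia = 0.2·(1700/1909) = 340/1909 in ≈ 0.178 in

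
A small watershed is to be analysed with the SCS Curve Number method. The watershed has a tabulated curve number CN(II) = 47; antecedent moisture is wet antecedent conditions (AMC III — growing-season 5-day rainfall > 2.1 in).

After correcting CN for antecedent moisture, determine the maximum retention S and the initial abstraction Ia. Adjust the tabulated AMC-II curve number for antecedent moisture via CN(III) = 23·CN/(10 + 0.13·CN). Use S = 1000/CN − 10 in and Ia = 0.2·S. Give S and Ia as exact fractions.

Wet (AMC III): CN(III) = 23·47/(10 + 0.13·47) = 1081/(1611/100) = 108100/1611 ≈ 67.101
Max retention: S = 1000/(108100/1611) − 10 = 5300/1081 in (≈ 4.903 in)
Initial abstraction Ia = S/5 = (5300/1081)/5 = 1060/1081 ≈ 0.981 in

S = 5300/1081 in ≈ 4.903 in; Ia = 1060/1081 in ≈ 0.981 in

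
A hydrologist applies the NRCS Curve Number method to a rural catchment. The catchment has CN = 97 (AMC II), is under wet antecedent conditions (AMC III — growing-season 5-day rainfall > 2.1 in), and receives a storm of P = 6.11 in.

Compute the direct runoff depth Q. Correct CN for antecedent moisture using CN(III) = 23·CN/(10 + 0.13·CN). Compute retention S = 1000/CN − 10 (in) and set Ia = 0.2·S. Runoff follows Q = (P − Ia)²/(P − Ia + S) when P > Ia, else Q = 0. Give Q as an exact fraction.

Q = 1841831693881/309471157100 in ≈ 5.952 in

Adjust CN=97 to AMC III: 23·97/(10 + 0.13·97) → 2231 ÷ (2261/100) = 223100/2261 ≈ 98.673
S = 1000/(223100/2261) − 10 = 300/2231 in ≈ 0.134 in
Ia = 0.2S: 0.2·0.134 = 0.027 in (exactly 60/2231)
Excess rainfall: 6.110 − 0.027 = 6.083 in; P > Ia so Q > 0
Runoff Q = (P−Ia)²/(P−Ia+S) = (6.083)²/(6.083+0.134) = 1841831693881/309471157100 ≈ 5.952 in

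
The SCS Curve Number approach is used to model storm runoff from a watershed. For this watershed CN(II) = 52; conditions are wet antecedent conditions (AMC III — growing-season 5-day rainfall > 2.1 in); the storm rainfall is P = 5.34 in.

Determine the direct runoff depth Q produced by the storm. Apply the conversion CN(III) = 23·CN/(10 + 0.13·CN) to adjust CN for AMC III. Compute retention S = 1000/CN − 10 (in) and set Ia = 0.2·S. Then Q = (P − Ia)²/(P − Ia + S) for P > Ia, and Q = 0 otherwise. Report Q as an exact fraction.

Wet (AMC III): CN(III) = 23·52/(10 + 0.13·52) = 1196/(419/25) = 29900/419 ≈ 71.360
Retention S: 1000/CN − 10 with CN=71.360 → S = 1200/299 ≈ 4.013 in
Initial abstraction Ia = S/5 = (1200/299)/5 = 240/299 ≈ 0.803 in
Excess rainfall: 5.340 − 0.803 = 4.537 in; P > Ia so Q > 0
Runoff Q = (P−Ia)²/(P−Ia+S) = (4.537)²/(4.537+4.013) = 1533771963/637034450 ≈ 2.408 in

Q = 1533771963/637034450 in ≈ 2.408 in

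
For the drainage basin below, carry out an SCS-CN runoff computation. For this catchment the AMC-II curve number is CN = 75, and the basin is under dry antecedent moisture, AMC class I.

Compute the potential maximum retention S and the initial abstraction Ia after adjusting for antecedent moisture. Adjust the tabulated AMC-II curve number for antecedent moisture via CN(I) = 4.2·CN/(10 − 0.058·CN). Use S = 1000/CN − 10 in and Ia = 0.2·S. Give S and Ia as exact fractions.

S = 500/63 in ≈ 7.937 in; Ia = 100/63 in ≈ 1.587 in

Dry (AMC I): CN(I) = 4.2·75/(10 − 0.058·75) = 315/(113/20) = 6300/113 ≈ 55.752
Retention S: 1000/CN − 10 with CN=55.752 → S = 500/63 ≈ 7.937 in
Ia = 0.2S: 0.2·7.937 = 1.587 in (exactly 100/63)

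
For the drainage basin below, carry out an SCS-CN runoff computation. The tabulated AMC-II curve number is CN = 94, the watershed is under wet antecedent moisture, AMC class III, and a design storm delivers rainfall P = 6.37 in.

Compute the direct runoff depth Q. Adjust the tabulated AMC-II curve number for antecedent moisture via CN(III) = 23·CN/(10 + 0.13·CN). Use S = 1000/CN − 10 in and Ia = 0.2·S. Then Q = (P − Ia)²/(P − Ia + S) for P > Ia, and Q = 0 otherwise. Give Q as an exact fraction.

Adjust CN=94 to AMC III: 23·94/(10 + 0.13·94) → 2162 ÷ (1111/50) = 108100/1111 ≈ 97.300
Retention S: 1000/CN − 10 with CN=97.300 → S = 300/1081 ≈ 0.278 in
Ia = 0.2·(300/1081) = 60/1081 in ≈ 0.056 in
Since P=6.370 > Ia=0.056: effective rainfall P−Ia = 682597/108100 in
Runoff Q = (P−Ia)²/(P−Ia+S) = (6.314)²/(6.314+0.278) = 465938664409/77031735700 ≈ 6.049 in

Q = 465938664409/77031735700 in ≈ 6.049 in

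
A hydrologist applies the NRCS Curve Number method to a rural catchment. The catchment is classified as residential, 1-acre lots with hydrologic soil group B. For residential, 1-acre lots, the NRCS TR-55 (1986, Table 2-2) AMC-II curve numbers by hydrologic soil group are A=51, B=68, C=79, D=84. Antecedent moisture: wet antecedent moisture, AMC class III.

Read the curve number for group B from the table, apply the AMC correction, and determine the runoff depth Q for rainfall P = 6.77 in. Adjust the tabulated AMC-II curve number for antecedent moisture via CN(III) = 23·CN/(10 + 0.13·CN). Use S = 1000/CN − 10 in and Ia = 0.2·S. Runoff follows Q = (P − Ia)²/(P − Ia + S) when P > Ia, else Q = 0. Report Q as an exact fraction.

Q = 61855171849/12852443700 in ≈ 4.813 in

NRCS table: residential, 1-acre lots, soil group B → CN(II) = 68
Adjust CN=68 to AMC III: 23·68/(10 + 0.13·68) → 1564 ÷ (471/25) = 39100/471 ≈ 83.015
Retention S: 1000/CN − 10 with CN=83.015 → S = 800/391 ≈ 2.046 in
Ia = 0.2S: 0.2·2.046 = 0.409 in (exactly 160/391)
Since P=6.770 > Ia=0.409: effective rainfall P−Ia = 248707/39100 in
Q = (248707/39100)²/((248707/39100) + 800/391) = (61855171849/1528810000)/(328707/39100) = 61855171849/12852443700 in ≈ 4.813 in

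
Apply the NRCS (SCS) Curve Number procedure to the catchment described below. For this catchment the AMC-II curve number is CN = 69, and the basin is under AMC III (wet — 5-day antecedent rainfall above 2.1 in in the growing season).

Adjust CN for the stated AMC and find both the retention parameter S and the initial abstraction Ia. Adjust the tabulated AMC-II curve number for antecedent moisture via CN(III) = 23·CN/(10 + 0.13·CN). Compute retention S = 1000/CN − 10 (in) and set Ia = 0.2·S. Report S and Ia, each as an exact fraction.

S = 3100/1587 in ≈ 1.953 in; Ia = 620/1587 in ≈ 0.391 in

CN(III) from CN(II)=69: (23·69)/(10 + 0.13·69) = 158700/1897 ≈ 83.658
S = 1000/(158700/1897) − 10 = 3100/1587 in ≈ 1.953 in
Initial abstraction Ia = S/5 = (3100/1587)/5 = 620/1587 ≈ 0.391 in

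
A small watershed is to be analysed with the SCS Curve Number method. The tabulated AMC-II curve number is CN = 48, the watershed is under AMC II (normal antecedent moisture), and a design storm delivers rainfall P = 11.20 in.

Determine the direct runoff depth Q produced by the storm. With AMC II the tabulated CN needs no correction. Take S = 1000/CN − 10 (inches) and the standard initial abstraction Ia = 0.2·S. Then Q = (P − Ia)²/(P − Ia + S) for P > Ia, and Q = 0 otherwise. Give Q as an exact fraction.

CN(II) = 48; AMC II needs no correction.
S = 1000/48 − 10 = 65/6 in ≈ 10.833 in
Ia = 0.2S: 0.2·10.833 = 2.167 in (exactly 13/6)
Since P=11.200 > Ia=2.167: effective rainfall P−Ia = 271/30 in
Q = (271/30)²/((271/30) + 65/6) = (73441/900)/(298/15) = 73441/17880 in ≈ 4.107 in

Q = 73441/17880 in ≈ 4.107 in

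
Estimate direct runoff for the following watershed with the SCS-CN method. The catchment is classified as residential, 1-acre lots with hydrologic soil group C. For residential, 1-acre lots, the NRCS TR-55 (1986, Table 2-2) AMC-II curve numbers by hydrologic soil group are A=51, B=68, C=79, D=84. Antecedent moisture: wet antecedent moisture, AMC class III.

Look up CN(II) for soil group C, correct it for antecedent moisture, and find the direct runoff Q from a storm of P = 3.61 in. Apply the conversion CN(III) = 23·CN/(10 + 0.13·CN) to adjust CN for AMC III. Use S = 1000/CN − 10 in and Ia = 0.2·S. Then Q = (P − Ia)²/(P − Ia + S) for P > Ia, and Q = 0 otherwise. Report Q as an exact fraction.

NRCS table: residential, 1-acre lots, soil group C → CN(II) = 79
Adjust CN=79 to AMC III: 23·79/(10 + 0.13·79) → 1817 ÷ (2027/100) = 181700/2027 ≈ 89.640
Max retention: S = 1000/(181700/2027) − 10 = 2100/1817 in (≈ 1.156 in)
Initial abstraction Ia = S/5 = (2100/1817)/5 = 420/1817 ≈ 0.231 in
P − Ia = 3.610 − 0.231 = 613937/181700 ≈ 3.379 in (> 0, runoff occurs)
Q = (613937/181700)²/((613937/181700) + 2100/1817) = (376918639969/33014890000)/(823937/181700) = 376918639969/149709352900 in ≈ 2.518 in

Q = 376918639969/149709352900 in ≈ 2.518 in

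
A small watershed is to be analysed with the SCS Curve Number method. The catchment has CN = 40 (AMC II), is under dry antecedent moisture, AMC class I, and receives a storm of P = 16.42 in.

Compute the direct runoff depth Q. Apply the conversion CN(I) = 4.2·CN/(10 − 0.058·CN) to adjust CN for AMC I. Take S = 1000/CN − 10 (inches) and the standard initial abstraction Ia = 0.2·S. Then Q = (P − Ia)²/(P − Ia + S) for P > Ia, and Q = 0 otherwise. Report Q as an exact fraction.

Q = 10543009/5511450 in ≈ 1.913 in

Adjust CN=40 to AMC I: 4.2·40/(10 − 0.058·40) → 168 ÷ (192/25) = 175/8 ≈ 21.875
S = 1000/(175/8) − 10 = 250/7 in ≈ 35.714 in
Ia = 0.2S: 0.2·35.714 = 7.143 in (exactly 50/7)
Since P=16.420 > Ia=7.143: effective rainfall P−Ia = 3247/350 in
Q: (3247/350)² ÷ (15747/350) = 10543009/5511450 in (≈ 1.913 in)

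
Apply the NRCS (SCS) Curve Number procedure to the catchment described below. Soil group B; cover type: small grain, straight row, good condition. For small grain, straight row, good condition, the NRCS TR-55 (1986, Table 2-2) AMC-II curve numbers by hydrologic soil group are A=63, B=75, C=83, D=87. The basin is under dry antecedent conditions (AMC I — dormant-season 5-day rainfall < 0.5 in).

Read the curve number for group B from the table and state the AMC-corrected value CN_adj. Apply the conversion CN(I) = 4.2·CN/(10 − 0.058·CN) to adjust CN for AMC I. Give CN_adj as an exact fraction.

NRCS table: small grain, straight row, good condition, soil group B → CN(II) = 75
Adjust CN=75 to AMC I: 4.2·75/(10 − 0.058·75) → 315 ÷ (113/20) = 6300/113 ≈ 55.752

CN_adj = 6300/113 ≈ 55.752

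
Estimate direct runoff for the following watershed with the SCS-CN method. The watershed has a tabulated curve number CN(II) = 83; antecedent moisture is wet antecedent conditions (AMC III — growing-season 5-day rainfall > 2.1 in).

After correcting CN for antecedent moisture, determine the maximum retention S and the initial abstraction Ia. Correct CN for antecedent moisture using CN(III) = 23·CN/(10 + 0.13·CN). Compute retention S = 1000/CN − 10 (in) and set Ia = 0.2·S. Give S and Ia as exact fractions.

S = 1700/1909 in ≈ 0.891 in; Ia = 340/1909 in ≈ 0.178 in

Wet (AMC III): CN(III) = 23·83/(10 + 0.13·83) = 1909/(2079/100) = 190900/2079 ≈ 91.823
Retention S: 1000/CN − 10 with CN=91.823 → S = 1700/1909 ≈ 0.891 in
Ia = 0.2S: 0.2·0.891 = 0.178 in (exactly 340/1909)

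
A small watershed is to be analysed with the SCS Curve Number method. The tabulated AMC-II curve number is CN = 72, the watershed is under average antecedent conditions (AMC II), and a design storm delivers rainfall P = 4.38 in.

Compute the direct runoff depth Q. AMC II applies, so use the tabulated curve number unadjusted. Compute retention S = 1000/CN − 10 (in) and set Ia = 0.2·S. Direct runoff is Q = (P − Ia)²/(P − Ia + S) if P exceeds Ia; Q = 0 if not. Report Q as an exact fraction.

Average conditions: CN = 72 (no AMC adjustment).
S = 1000/72 − 10 = 35/9 in ≈ 3.889 in
Ia = 0.2S: 0.2·3.889 = 0.778 in (exactly 7/9)
Excess rainfall: 4.380 − 0.778 = 3.602 in; P > Ia so Q > 0
Q: (1621/450)² ÷ (3371/450) = 2627641/1516950 in (≈ 1.732 in)

Q = 2627641/1516950 in ≈ 1.732 in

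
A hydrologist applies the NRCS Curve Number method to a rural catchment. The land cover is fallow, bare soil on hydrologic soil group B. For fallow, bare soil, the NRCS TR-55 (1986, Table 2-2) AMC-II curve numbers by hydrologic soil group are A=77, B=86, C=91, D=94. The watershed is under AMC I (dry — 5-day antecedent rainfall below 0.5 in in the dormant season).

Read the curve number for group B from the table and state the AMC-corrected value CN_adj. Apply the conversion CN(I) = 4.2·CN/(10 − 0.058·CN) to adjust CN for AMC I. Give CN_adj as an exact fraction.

CN_adj = 12900/179 ≈ 72.067

NRCS table: fallow, bare soil, soil group B → CN(II) = 86
Dry (AMC I): CN(I) = 4.2·86/(10 − 0.058·86) = (1806/5)/(1253/250) = 12900/179 ≈ 72.067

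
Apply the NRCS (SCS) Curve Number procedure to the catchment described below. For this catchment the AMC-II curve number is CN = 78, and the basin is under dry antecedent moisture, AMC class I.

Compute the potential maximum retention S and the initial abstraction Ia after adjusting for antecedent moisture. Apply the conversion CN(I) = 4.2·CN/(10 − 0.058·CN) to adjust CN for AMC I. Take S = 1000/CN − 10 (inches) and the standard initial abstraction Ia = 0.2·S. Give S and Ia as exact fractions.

CN(I) from CN(II)=78: (4.2·78)/(10 − 0.058·78) = 81900/1369 ≈ 59.825
S = 1000/(81900/1369) − 10 = 5500/819 in ≈ 6.716 in
Initial abstraction Ia = S/5 = (5500/819)/5 = 1100/819 ≈ 1.343 in

S = 5500/819 in ≈ 6.716 in; Ia = 1100/819 in ≈ 1.343 in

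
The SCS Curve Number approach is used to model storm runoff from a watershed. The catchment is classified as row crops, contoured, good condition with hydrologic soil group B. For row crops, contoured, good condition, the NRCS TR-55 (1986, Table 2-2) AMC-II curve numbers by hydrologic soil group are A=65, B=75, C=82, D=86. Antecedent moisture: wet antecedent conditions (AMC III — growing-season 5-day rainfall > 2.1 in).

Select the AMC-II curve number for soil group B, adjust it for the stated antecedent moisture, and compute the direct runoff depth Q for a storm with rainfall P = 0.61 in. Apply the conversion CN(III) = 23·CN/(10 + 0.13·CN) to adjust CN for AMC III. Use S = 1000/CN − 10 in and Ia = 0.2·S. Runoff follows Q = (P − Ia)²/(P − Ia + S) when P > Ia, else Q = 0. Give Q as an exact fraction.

Q = 4879681/84242100 in ≈ 0.058 in

NRCS table: row crops, contoured, good condition, soil group B → CN(II) = 75
Wet (AMC III): CN(III) = 23·75/(10 + 0.13·75) = 1725/(79/4) = 6900/79 ≈ 87.342
S = 1000/(6900/79) − 10 = 100/69 in ≈ 1.449 in
Ia = 0.2S: 0.2·1.449 = 0.290 in (exactly 20/69)
P − Ia = 0.610 − 0.290 = 2209/6900 ≈ 0.320 in (> 0, runoff occurs)
Q: (2209/6900)² ÷ (12209/6900) = 4879681/84242100 in (≈ 0.058 in)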